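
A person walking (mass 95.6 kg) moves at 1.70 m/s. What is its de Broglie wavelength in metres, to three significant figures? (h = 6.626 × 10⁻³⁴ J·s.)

p = mv = 95.6 × 1.70 = 1.625 × 10² kg·m/s.
λ = h/p = 6.626 × 10⁻³⁴ / 1.625 × 10² = 4.08 × 10⁻³⁶ m.

λ = 4.08 × 10⁻³⁶ m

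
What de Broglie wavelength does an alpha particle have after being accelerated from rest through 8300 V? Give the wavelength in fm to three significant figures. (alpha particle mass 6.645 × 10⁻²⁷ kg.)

KE = 2eV = 2 × 1.602 × 10⁻¹⁹ × 8300 = 2.659 × 10⁻¹⁵ J.
p = √(2mKE) = √(2 × 6.645 × 10⁻²⁷ × 2.659 × 10⁻¹⁵) = 5.945 × 10⁻²¹ kg·m/s.
λ = h/p = 6.626 × 10⁻³⁴ / 5.945 × 10⁻²¹ = 1.11 × 10⁻¹³ m = 111 fm.

λ = 111 fm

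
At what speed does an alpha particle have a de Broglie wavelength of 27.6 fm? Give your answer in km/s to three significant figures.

p = h/λ = 6.626 × 10⁻³⁴ / 2.760 × 10⁻¹⁴ = 2.401 × 10⁻²⁰ kg·m/s.
v = p/m = 2.401 × 10⁻²⁰ / 6.645 × 10⁻²⁷ = 3.61 × 10⁶ m/s = 3610 km/s.

v = 3610 km/s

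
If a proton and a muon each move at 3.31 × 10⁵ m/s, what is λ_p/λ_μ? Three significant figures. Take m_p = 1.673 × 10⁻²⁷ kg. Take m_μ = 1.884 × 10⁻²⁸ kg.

λ_p/λ_μ = 0.113

At fixed v, p = mv so λ = h/(mv) ∝ 1/m.
λ_p/λ_μ = m_μ/m_p = 1.884 × 10⁻²⁸/1.673 × 10⁻²⁷ = 0.113.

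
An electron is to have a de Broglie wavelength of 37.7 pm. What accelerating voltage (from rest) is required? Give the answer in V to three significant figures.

V = 1060 V

p = h/λ = 6.626 × 10⁻³⁴ / 3.770 × 10⁻¹¹ = 1.758 × 10⁻²³ kg·m/s.
KE = p²/(2m) = 1.696 × 10⁻¹⁶ J.
V = KE/e = 1.696 × 10⁻¹⁶ / (1.602 × 10⁻¹⁹) = 1060 V.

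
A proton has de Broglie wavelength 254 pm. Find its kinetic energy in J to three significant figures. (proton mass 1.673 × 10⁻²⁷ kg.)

KE = 2.03 × 10⁻²¹ J

p = h/λ = 6.626 × 10⁻³⁴ / 2.540 × 10⁻¹⁰ = 2.609 × 10⁻²⁴ kg·m/s.
KE = p²/(2m) = (2.609 × 10⁻²⁴)² / (2 × 1.673 × 10⁻²⁷) = 2.034 × 10⁻²¹ J = 2.03 × 10⁻²¹ J.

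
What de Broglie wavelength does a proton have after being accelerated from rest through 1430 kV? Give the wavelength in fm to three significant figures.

λ = 23.9 fm

KE = eV = 1.602 × 10⁻¹⁹ × 1.430 × 10⁶ = 2.291 × 10⁻¹³ J.
p = √(2mKE) = √(2 × 1.673 × 10⁻²⁷ × 2.291 × 10⁻¹³) = 2.769 × 10⁻²⁰ kg·m/s.
λ = h/p = 6.626 × 10⁻³⁴ / 2.769 × 10⁻²⁰ = 2.39 × 10⁻¹⁴ m = 23.9 fm.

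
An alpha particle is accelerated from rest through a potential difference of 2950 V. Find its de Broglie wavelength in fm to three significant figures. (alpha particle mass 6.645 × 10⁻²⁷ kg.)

λ = 187 fm

KE = 2eV = 2 × 1.602 × 10⁻¹⁹ × 2950 = 9.452 × 10⁻¹⁶ J.
p = √(2mKE) = √(2 × 6.645 × 10⁻²⁷ × 9.452 × 10⁻¹⁶) = 3.544 × 10⁻²¹ kg·m/s.
λ = h/p = 6.626 × 10⁻³⁴ / 3.544 × 10⁻²¹ = 1.87 × 10⁻¹³ m = 187 fm.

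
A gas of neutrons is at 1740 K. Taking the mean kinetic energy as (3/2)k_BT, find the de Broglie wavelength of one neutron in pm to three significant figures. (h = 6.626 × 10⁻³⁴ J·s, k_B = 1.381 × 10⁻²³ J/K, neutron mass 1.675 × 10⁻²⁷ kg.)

KE = (3/2)k_BT = 1.5 × 1.381 × 10⁻²³ × 1740 = 3.604 × 10⁻²⁰ J.
p = √(2mKE) = √(2 × 1.675 × 10⁻²⁷ × 3.604 × 10⁻²⁰) = 1.099 × 10⁻²³ kg·m/s.
λ = h/p = 6.03 × 10⁻¹¹ m = 60.3 pm.

λ = 60.3 pm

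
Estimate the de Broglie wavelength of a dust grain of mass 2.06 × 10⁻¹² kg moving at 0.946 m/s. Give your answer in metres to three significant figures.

λ = 3.40 × 10⁻²² m

p = mv = 2.06 × 10⁻¹² × 0.946 = 1.949 × 10⁻¹² kg·m/s.
λ = h/p = 6.626 × 10⁻³⁴ / 1.949 × 10⁻¹² = 3.40 × 10⁻²² m.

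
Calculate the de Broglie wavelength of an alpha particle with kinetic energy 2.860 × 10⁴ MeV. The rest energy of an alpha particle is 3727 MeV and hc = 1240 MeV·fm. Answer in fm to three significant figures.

Total energy E = KE + m₀c² = 2.860 × 10⁴ + 3727 = 32327 MeV.
(pc)² = E² − (m₀c²)² = (32327)² − (3727)² = 1.031 × 10⁹ MeV², so pc = 3.211 × 10⁴ MeV.
λ = hc/(pc) = 1240 MeV·fm / 3.211 × 10⁴ MeV = 0.0386 fm.

λ = 0.0386 fm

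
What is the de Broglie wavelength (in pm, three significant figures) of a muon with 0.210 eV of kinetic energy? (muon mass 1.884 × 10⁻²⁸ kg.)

λ = 186 pm

KE = 0.210 eV = 3.364 × 10⁻²⁰ J.
p = √(2mKE) = √(2 × 1.884 × 10⁻²⁸ × 3.364 × 10⁻²⁰) = 3.560 × 10⁻²⁴ kg·m/s.
λ = h/p = 6.626 × 10⁻³⁴ / 3.560 × 10⁻²⁴ = 1.86 × 10⁻¹⁰ m = 186 pm.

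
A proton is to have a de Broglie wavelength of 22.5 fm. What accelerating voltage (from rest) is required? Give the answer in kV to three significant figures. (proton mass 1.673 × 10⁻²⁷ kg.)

p = h/λ = 6.626 × 10⁻³⁴ / 2.250 × 10⁻¹⁴ = 2.945 × 10⁻²⁰ kg·m/s.
KE = p²/(2m) = 2.592 × 10⁻¹³ J.
V = KE/e = 2.592 × 10⁻¹³ / (1.602 × 10⁻¹⁹) = 1620 kV.

V = 1620 kV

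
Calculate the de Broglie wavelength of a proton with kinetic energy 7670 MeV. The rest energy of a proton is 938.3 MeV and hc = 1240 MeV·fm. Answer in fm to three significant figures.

Total energy E = KE + m₀c² = 7670 + 938.3 = 8608.3 MeV.
(pc)² = E² − (m₀c²)² = (8608.3)² − (938.3)² = 7.322 × 10⁷ MeV², so pc = 8557 MeV.
λ = hc/(pc) = 1240 MeV·fm / 8557 MeV = 0.145 fm.

λ = 0.145 fm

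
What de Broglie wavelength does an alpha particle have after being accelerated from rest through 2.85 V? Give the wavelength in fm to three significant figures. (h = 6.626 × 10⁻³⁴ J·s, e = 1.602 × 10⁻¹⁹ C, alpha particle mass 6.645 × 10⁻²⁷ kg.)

λ = 6010 fm

KE = 2eV = 2 × 1.602 × 10⁻¹⁹ × 2.850 = 9.131 × 10⁻¹⁹ J.
p = √(2mKE) = √(2 × 6.645 × 10⁻²⁷ × 9.131 × 10⁻¹⁹) = 1.102 × 10⁻²² kg·m/s.
λ = h/p = 6.626 × 10⁻³⁴ / 1.102 × 10⁻²² = 6.01 × 10⁻¹² m = 6010 fm.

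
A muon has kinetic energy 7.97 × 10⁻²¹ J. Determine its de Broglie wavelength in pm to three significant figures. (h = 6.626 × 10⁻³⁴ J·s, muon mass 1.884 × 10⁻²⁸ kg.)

p = √(2mKE) = √(2 × 1.884 × 10⁻²⁸ × 7.970 × 10⁻²¹) = 1.733 × 10⁻²⁴ kg·m/s.
λ = h/p = 6.626 × 10⁻³⁴ / 1.733 × 10⁻²⁴ = 3.82 × 10⁻¹⁰ m = 382 pm.

λ = 382 pm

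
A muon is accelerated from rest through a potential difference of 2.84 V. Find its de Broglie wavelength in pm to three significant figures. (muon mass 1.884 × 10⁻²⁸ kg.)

λ = 50.6 pm

KE = eV = 1.602 × 10⁻¹⁹ × 2.840 = 4.550 × 10⁻¹⁹ J.
p = √(2mKE) = √(2 × 1.884 × 10⁻²⁸ × 4.550 × 10⁻¹⁹) = 1.309 × 10⁻²³ kg·m/s.
λ = h/p = 6.626 × 10⁻³⁴ / 1.309 × 10⁻²³ = 5.06 × 10⁻¹¹ m = 50.6 pm.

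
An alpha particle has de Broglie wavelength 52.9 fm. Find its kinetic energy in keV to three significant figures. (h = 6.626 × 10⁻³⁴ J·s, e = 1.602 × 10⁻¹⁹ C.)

KE = 73.7 keV

p = h/λ = 6.626 × 10⁻³⁴ / 5.290 × 10⁻¹⁴ = 1.253 × 10⁻²⁰ kg·m/s.
KE = p²/(2m) = (1.253 × 10⁻²⁰)² / (2 × 6.645 × 10⁻²⁷) = 1.181 × 10⁻¹⁴ J = 73.7 keV.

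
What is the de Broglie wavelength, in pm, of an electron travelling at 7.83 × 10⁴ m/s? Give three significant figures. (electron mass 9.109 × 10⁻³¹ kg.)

λ = 9290 pm

p = mv = 9.109 × 10⁻³¹ × 7.83 × 10⁴ = 7.132 × 10⁻²⁶ kg·m/s.
λ = h/p = 6.626 × 10⁻³⁴ / 7.132 × 10⁻²⁶ = 9.29 × 10⁻⁹ m = 9290 pm.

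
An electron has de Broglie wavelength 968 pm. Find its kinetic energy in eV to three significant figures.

KE = 1.61 eV

p = h/λ = 6.626 × 10⁻³⁴ / 9.680 × 10⁻¹⁰ = 6.845 × 10⁻²⁵ kg·m/s.
KE = p²/(2m) = (6.845 × 10⁻²⁵)² / (2 × 9.109 × 10⁻³¹) = 2.572 × 10⁻¹⁹ J = 1.61 eV.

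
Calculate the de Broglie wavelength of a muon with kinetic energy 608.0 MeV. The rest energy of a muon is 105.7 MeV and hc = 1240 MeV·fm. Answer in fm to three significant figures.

Total energy E = KE + m₀c² = 608.0 + 105.7 = 713.7 MeV.
(pc)² = E² − (m₀c²)² = (713.7)² − (105.7)² = 4.982 × 10⁵ MeV², so pc = 705.8 MeV.
λ = hc/(pc) = 1240 MeV·fm / 705.8 MeV = 1.76 fm.

λ = 1.76 fm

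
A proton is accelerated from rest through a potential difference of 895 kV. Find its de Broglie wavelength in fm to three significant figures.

λ = 30.3 fm

KE = eV = 1.602 × 10⁻¹⁹ × 8.950 × 10⁵ = 1.434 × 10⁻¹³ J.
p = √(2mKE) = √(2 × 1.673 × 10⁻²⁷ × 1.434 × 10⁻¹³) = 2.190 × 10⁻²⁰ kg·m/s.
λ = h/p = 6.626 × 10⁻³⁴ / 2.190 × 10⁻²⁰ = 3.03 × 10⁻¹⁴ m = 30.3 fm.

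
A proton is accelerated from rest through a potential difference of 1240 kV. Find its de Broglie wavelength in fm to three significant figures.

KE = eV = 1.602 × 10⁻¹⁹ × 1.240 × 10⁶ = 1.986 × 10⁻¹³ J.
p = √(2mKE) = √(2 × 1.673 × 10⁻²⁷ × 1.986 × 10⁻¹³) = 2.578 × 10⁻²⁰ kg·m/s.
λ = h/p = 6.626 × 10⁻³⁴ / 2.578 × 10⁻²⁰ = 2.57 × 10⁻¹⁴ m = 25.7 fm.

λ = 25.7 fm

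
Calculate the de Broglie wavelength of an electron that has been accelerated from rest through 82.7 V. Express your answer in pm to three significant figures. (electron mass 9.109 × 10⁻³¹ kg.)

λ = 135 pm

KE = eV = 1.602 × 10⁻¹⁹ × 82.70 = 1.325 × 10⁻¹⁷ J.
p = √(2mKE) = √(2 × 9.109 × 10⁻³¹ × 1.325 × 10⁻¹⁷) = 4.913 × 10⁻²⁴ kg·m/s.
λ = h/p = 6.626 × 10⁻³⁴ / 4.913 × 10⁻²⁴ = 1.35 × 10⁻¹⁰ m = 135 pm.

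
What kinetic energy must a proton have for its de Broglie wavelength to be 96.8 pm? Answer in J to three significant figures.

KE = 1.40 × 10⁻²⁰ J

p = h/λ = 6.626 × 10⁻³⁴ / 9.680 × 10⁻¹¹ = 6.845 × 10⁻²⁴ kg·m/s.
KE = p²/(2m) = (6.845 × 10⁻²⁴)² / (2 × 1.673 × 10⁻²⁷) = 1.400 × 10⁻²⁰ J = 1.40 × 10⁻²⁰ J.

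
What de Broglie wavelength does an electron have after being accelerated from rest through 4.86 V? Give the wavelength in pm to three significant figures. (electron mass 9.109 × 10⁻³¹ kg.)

λ = 556 pm

KE = eV = 1.602 × 10⁻¹⁹ × 4.860 = 7.786 × 10⁻¹⁹ J.
p = √(2mKE) = √(2 × 9.109 × 10⁻³¹ × 7.786 × 10⁻¹⁹) = 1.191 × 10⁻²⁴ kg·m/s.
λ = h/p = 6.626 × 10⁻³⁴ / 1.191 × 10⁻²⁴ = 5.56 × 10⁻¹⁰ m = 556 pm.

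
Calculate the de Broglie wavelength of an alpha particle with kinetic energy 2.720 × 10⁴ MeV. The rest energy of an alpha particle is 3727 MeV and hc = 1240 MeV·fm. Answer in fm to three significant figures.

λ = 0.0404 fm

Total energy E = KE + m₀c² = 2.720 × 10⁴ + 3727 = 30927 MeV.
(pc)² = E² − (m₀c²)² = (30927)² − (3727)² = 9.426 × 10⁸ MeV², so pc = 3.070 × 10⁴ MeV.
λ = hc/(pc) = 1240 MeV·fm / 3.070 × 10⁴ MeV = 0.0404 fm.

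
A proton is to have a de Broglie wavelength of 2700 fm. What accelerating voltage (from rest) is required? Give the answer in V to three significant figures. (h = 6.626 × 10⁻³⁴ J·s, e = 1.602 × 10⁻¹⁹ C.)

p = h/λ = 6.626 × 10⁻³⁴ / 2.700 × 10⁻¹² = 2.454 × 10⁻²² kg·m/s.
KE = p²/(2m) = 1.800 × 10⁻¹⁷ J.
V = KE/e = 1.800 × 10⁻¹⁷ / (1.602 × 10⁻¹⁹) = 112 V.

V = 112 V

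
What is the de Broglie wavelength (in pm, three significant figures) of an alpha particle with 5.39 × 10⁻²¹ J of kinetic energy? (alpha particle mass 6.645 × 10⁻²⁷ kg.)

p = √(2mKE) = √(2 × 6.645 × 10⁻²⁷ × 5.390 × 10⁻²¹) = 8.464 × 10⁻²⁴ kg·m/s.
λ = h/p = 6.626 × 10⁻³⁴ / 8.464 × 10⁻²⁴ = 7.83 × 10⁻¹¹ m = 78.3 pm.

λ = 78.3 pm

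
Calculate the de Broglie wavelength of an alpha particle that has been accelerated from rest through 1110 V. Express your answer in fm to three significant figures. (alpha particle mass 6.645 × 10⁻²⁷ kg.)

λ = 305 fm

KE = 2eV = 2 × 1.602 × 10⁻¹⁹ × 1110 = 3.556 × 10⁻¹⁶ J.
p = √(2mKE) = √(2 × 6.645 × 10⁻²⁷ × 3.556 × 10⁻¹⁶) = 2.174 × 10⁻²¹ kg·m/s.
λ = h/p = 6.626 × 10⁻³⁴ / 2.174 × 10⁻²¹ = 3.05 × 10⁻¹³ m = 305 fm.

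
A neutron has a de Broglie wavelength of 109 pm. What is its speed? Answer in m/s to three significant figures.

p = h/λ = 6.626 × 10⁻³⁴ / 1.090 × 10⁻¹⁰ = 6.079 × 10⁻²⁴ kg·m/s.
v = p/m = 6.079 × 10⁻²⁴ / 1.675 × 10⁻²⁷ = 3.63 × 10³ m/s = 3630 m/s.

v = 3630 m/s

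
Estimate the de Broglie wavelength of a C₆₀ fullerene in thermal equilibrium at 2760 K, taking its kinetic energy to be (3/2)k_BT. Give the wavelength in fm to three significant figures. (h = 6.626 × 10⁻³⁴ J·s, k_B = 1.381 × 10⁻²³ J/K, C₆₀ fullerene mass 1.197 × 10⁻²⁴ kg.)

KE = (3/2)k_BT = 1.5 × 1.381 × 10⁻²³ × 2760 = 5.717 × 10⁻²⁰ J.
p = √(2mKE) = √(2 × 1.197 × 10⁻²⁴ × 5.717 × 10⁻²⁰) = 3.700 × 10⁻²² kg·m/s.
λ = h/p = 1.79 × 10⁻¹² m = 1790 fm.

λ = 1790 fm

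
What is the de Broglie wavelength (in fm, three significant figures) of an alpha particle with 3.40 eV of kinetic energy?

KE = 3.40 eV = 5.447 × 10⁻¹⁹ J.
p = √(2mKE) = √(2 × 6.645 × 10⁻²⁷ × 5.447 × 10⁻¹⁹) = 8.508 × 10⁻²³ kg·m/s.
λ = h/p = 6.626 × 10⁻³⁴ / 8.508 × 10⁻²³ = 7.79 × 10⁻¹² m = 7790 fm.

λ = 7790 fm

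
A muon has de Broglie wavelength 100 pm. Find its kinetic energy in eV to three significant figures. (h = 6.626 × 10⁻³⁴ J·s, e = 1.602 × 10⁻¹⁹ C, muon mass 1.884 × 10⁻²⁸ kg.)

p = h/λ = 6.626 × 10⁻³⁴ / 1.000 × 10⁻¹⁰ = 6.626 × 10⁻²⁴ kg·m/s.
KE = p²/(2m) = (6.626 × 10⁻²⁴)² / (2 × 1.884 × 10⁻²⁸) = 1.165 × 10⁻¹⁹ J = 0.727 eV.

KE = 0.727 eV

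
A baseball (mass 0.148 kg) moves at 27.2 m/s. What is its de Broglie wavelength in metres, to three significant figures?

λ = 1.65 × 10⁻³⁴ m

p = mv = 0.148 × 27.2 = 4.026 kg·m/s.
λ = h/p = 6.626 × 10⁻³⁴ / 4.026 = 1.65 × 10⁻³⁴ m.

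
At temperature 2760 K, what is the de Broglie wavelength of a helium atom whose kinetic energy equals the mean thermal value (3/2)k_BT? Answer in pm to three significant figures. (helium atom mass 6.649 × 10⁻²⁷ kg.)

KE = (3/2)k_BT = 1.5 × 1.381 × 10⁻²³ × 2760 = 5.717 × 10⁻²⁰ J.
p = √(2mKE) = √(2 × 6.649 × 10⁻²⁷ × 5.717 × 10⁻²⁰) = 2.757 × 10⁻²³ kg·m/s.
λ = h/p = 2.40 × 10⁻¹¹ m = 24.0 pm.

λ = 24.0 pm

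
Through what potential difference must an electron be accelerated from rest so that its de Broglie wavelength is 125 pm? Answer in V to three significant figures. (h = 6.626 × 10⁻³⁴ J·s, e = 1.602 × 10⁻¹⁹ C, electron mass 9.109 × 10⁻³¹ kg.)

V = 96.3 V

p = h/λ = 6.626 × 10⁻³⁴ / 1.250 × 10⁻¹⁰ = 5.301 × 10⁻²⁴ kg·m/s.
KE = p²/(2m) = 1.542 × 10⁻¹⁷ J.
V = KE/e = 1.542 × 10⁻¹⁷ / (1.602 × 10⁻¹⁹) = 96.3 V.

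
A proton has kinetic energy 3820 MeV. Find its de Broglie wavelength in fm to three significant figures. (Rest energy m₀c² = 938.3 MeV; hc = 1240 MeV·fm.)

λ = 0.266 fm

Total energy E = KE + m₀c² = 3820 + 938.3 = 4758.3 MeV.
(pc)² = E² − (m₀c²)² = (4758.3)² − (938.3)² = 2.176 × 10⁷ MeV², so pc = 4665 MeV.
λ = hc/(pc) = 1240 MeV·fm / 4665 MeV = 0.266 fm.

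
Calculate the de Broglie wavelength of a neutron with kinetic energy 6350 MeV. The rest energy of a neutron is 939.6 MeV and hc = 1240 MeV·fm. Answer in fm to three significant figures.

Total energy E = KE + m₀c² = 6350 + 939.6 = 7289.6 MeV.
(pc)² = E² − (m₀c²)² = (7289.6)² − (939.6)² = 5.226 × 10⁷ MeV², so pc = 7229 MeV.
λ = hc/(pc) = 1240 MeV·fm / 7229 MeV = 0.172 fm.

λ = 0.172 fm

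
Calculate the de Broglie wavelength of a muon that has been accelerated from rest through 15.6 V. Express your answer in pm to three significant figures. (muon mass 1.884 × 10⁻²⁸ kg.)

KE = eV = 1.602 × 10⁻¹⁹ × 15.60 = 2.499 × 10⁻¹⁸ J.
p = √(2mKE) = √(2 × 1.884 × 10⁻²⁸ × 2.499 × 10⁻¹⁸) = 3.069 × 10⁻²³ kg·m/s.
λ = h/p = 6.626 × 10⁻³⁴ / 3.069 × 10⁻²³ = 2.16 × 10⁻¹¹ m = 21.6 pm.

λ = 21.6 pm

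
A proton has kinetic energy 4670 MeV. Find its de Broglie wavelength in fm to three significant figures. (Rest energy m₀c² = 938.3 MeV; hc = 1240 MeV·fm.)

λ = 0.224 fm

Total energy E = KE + m₀c² = 4670 + 938.3 = 5608.3 MeV.
(pc)² = E² − (m₀c²)² = (5608.3)² − (938.3)² = 3.057 × 10⁷ MeV², so pc = 5529 MeV.
λ = hc/(pc) = 1240 MeV·fm / 5529 MeV = 0.224 fm.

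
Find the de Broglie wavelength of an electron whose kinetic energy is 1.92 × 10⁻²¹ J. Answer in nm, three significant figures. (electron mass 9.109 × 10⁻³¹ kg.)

λ = 11.2 nm

p = √(2mKE) = √(2 × 9.109 × 10⁻³¹ × 1.920 × 10⁻²¹) = 5.914 × 10⁻²⁶ kg·m/s.
λ = h/p = 6.626 × 10⁻³⁴ / 5.914 × 10⁻²⁶ = 1.12 × 10⁻⁸ m = 11.2 nm.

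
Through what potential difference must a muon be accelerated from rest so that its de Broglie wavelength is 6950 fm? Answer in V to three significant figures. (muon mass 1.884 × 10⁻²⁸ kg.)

p = h/λ = 6.626 × 10⁻³⁴ / 6.950 × 10⁻¹² = 9.534 × 10⁻²³ kg·m/s.
KE = p²/(2m) = 2.412 × 10⁻¹⁷ J.
V = KE/e = 2.412 × 10⁻¹⁷ / (1.602 × 10⁻¹⁹) = 151 V.

V = 151 V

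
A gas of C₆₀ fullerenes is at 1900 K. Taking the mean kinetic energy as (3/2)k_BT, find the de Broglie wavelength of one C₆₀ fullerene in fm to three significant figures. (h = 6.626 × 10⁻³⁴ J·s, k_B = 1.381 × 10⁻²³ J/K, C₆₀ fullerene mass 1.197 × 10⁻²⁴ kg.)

KE = (3/2)k_BT = 1.5 × 1.381 × 10⁻²³ × 1900 = 3.936 × 10⁻²⁰ J.
p = √(2mKE) = √(2 × 1.197 × 10⁻²⁴ × 3.936 × 10⁻²⁰) = 3.070 × 10⁻²² kg·m/s.
λ = h/p = 2.16 × 10⁻¹² m = 2160 fm.

λ = 2160 fm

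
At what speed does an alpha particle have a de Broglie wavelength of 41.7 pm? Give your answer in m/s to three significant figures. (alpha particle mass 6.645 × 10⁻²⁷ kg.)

p = h/λ = 6.626 × 10⁻³⁴ / 4.170 × 10⁻¹¹ = 1.589 × 10⁻²³ kg·m/s.
v = p/m = 1.589 × 10⁻²³ / 6.645 × 10⁻²⁷ = 2.39 × 10³ m/s = 2390 m/s.

v = 2390 m/s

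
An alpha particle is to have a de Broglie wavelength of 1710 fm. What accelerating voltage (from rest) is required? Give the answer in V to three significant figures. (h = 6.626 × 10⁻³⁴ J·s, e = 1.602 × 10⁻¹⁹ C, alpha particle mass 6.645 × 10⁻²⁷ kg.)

V = 35.3 V

p = h/λ = 6.626 × 10⁻³⁴ / 1.710 × 10⁻¹² = 3.875 × 10⁻²² kg·m/s.
KE = p²/(2m) = 1.130 × 10⁻¹⁷ J.
V = KE/2e = 1.130 × 10⁻¹⁷ / (2 × 1.602 × 10⁻¹⁹) = 35.3 V.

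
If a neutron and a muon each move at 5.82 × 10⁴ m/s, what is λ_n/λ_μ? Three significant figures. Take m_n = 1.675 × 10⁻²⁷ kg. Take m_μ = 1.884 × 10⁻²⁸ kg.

λ_n/λ_μ = 0.112

At fixed v, p = mv so λ = h/(mv) ∝ 1/m.
λ_n/λ_μ = m_μ/m_n = 1.884 × 10⁻²⁸/1.675 × 10⁻²⁷ = 0.112.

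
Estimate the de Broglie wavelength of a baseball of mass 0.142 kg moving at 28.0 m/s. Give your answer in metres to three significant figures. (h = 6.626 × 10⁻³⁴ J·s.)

λ = 1.67 × 10⁻³⁴ m

p = mv = 0.142 × 28.0 = 3.976 kg·m/s.
λ = h/p = 6.626 × 10⁻³⁴ / 3.976 = 1.67 × 10⁻³⁴ m.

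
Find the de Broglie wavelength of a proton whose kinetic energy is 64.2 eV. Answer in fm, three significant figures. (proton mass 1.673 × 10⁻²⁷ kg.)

λ = 3570 fm

KE = 64.2 eV = 1.028 × 10⁻¹⁷ J.
p = √(2mKE) = √(2 × 1.673 × 10⁻²⁷ × 1.028 × 10⁻¹⁷) = 1.855 × 10⁻²² kg·m/s.
λ = h/p = 6.626 × 10⁻³⁴ / 1.855 × 10⁻²² = 3.57 × 10⁻¹² m = 3570 fm.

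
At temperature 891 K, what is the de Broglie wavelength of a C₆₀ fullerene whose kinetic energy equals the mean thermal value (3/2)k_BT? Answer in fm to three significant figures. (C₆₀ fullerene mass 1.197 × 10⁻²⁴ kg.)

KE = (3/2)k_BT = 1.5 × 1.381 × 10⁻²³ × 891 = 1.846 × 10⁻²⁰ J.
p = √(2mKE) = √(2 × 1.197 × 10⁻²⁴ × 1.846 × 10⁻²⁰) = 2.102 × 10⁻²² kg·m/s.
λ = h/p = 3.15 × 10⁻¹² m = 3150 fm.

λ = 3150 fm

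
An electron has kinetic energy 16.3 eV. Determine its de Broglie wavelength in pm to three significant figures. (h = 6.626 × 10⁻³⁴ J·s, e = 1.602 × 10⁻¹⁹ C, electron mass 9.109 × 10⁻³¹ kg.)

λ = 304 pm

KE = 16.3 eV = 2.611 × 10⁻¹⁸ J.
p = √(2mKE) = √(2 × 9.109 × 10⁻³¹ × 2.611 × 10⁻¹⁸) = 2.181 × 10⁻²⁴ kg·m/s.
λ = h/p = 6.626 × 10⁻³⁴ / 2.181 × 10⁻²⁴ = 3.04 × 10⁻¹⁰ m = 304 pm.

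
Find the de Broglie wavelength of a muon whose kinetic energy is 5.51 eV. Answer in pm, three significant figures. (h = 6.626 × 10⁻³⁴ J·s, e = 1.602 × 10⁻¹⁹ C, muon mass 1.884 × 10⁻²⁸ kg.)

KE = 5.51 eV = 8.827 × 10⁻¹⁹ J.
p = √(2mKE) = √(2 × 1.884 × 10⁻²⁸ × 8.827 × 10⁻¹⁹) = 1.824 × 10⁻²³ kg·m/s.
λ = h/p = 6.626 × 10⁻³⁴ / 1.824 × 10⁻²³ = 3.63 × 10⁻¹¹ m = 36.3 pm.

λ = 36.3 pm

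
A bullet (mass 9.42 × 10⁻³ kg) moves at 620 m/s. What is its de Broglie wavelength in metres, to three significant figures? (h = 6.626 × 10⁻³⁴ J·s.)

λ = 1.13 × 10⁻³⁴ m

p = mv = 9.42 × 10⁻³ × 620 = 5.840 kg·m/s.
λ = h/p = 6.626 × 10⁻³⁴ / 5.840 = 1.13 × 10⁻³⁴ m.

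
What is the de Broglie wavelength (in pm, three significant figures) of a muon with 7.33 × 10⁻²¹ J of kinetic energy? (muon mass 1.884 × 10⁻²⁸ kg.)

λ = 399 pm

p = √(2mKE) = √(2 × 1.884 × 10⁻²⁸ × 7.330 × 10⁻²¹) = 1.662 × 10⁻²⁴ kg·m/s.
λ = h/p = 6.626 × 10⁻³⁴ / 1.662 × 10⁻²⁴ = 3.99 × 10⁻¹⁰ m = 399 pm.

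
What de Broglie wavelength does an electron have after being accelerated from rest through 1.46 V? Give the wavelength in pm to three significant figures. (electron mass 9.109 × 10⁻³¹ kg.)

λ = 1020 pm

KE = eV = 1.602 × 10⁻¹⁹ × 1.460 = 2.339 × 10⁻¹⁹ J.
p = √(2mKE) = √(2 × 9.109 × 10⁻³¹ × 2.339 × 10⁻¹⁹) = 6.528 × 10⁻²⁵ kg·m/s.
λ = h/p = 6.626 × 10⁻³⁴ / 6.528 × 10⁻²⁵ = 1.02 × 10⁻⁹ m = 1020 pm.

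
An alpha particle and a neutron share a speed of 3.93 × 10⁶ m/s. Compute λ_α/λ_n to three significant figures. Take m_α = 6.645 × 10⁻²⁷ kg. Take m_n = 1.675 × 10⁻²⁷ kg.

λ_α/λ_n = 0.252

At fixed v, p = mv so λ = h/(mv) ∝ 1/m.
λ_α/λ_n = m_n/m_α = 1.675 × 10⁻²⁷/6.645 × 10⁻²⁷ = 0.252.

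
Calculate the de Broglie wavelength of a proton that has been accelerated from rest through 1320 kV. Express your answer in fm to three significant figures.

KE = eV = 1.602 × 10⁻¹⁹ × 1.320 × 10⁶ = 2.115 × 10⁻¹³ J.
p = √(2mKE) = √(2 × 1.673 × 10⁻²⁷ × 2.115 × 10⁻¹³) = 2.660 × 10⁻²⁰ kg·m/s.
λ = h/p = 6.626 × 10⁻³⁴ / 2.660 × 10⁻²⁰ = 2.49 × 10⁻¹⁴ m = 24.9 fm.

λ = 24.9 fm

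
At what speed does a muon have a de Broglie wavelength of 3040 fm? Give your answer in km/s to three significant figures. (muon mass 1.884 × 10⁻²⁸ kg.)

p = h/λ = 6.626 × 10⁻³⁴ / 3.040 × 10⁻¹² = 2.180 × 10⁻²² kg·m/s.
v = p/m = 2.180 × 10⁻²² / 1.884 × 10⁻²⁸ = 1.16 × 10⁶ m/s = 1160 km/s.

v = 1160 km/s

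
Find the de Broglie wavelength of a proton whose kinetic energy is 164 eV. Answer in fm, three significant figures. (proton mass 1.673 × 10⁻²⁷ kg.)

λ = 2230 fm

KE = 164 eV = 2.627 × 10⁻¹⁷ J.
p = √(2mKE) = √(2 × 1.673 × 10⁻²⁷ × 2.627 × 10⁻¹⁷) = 2.965 × 10⁻²² kg·m/s.
λ = h/p = 6.626 × 10⁻³⁴ / 2.965 × 10⁻²² = 2.23 × 10⁻¹² m = 2230 fm.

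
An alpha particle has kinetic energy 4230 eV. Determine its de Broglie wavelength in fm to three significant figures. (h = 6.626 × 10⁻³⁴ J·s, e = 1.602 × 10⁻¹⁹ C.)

λ = 221 fm

KE = 4230 eV = 6.776 × 10⁻¹⁶ J.
p = √(2mKE) = √(2 × 6.645 × 10⁻²⁷ × 6.776 × 10⁻¹⁶) = 3.001 × 10⁻²¹ kg·m/s.
λ = h/p = 6.626 × 10⁻³⁴ / 3.001 × 10⁻²¹ = 2.21 × 10⁻¹³ m = 221 fm.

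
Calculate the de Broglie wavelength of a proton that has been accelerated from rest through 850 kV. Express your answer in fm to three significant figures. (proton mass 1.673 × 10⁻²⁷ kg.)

KE = eV = 1.602 × 10⁻¹⁹ × 8.500 × 10⁵ = 1.362 × 10⁻¹³ J.
p = √(2mKE) = √(2 × 1.673 × 10⁻²⁷ × 1.362 × 10⁻¹³) = 2.135 × 10⁻²⁰ kg·m/s.
λ = h/p = 6.626 × 10⁻³⁴ / 2.135 × 10⁻²⁰ = 3.10 × 10⁻¹⁴ m = 31.0 fm.

λ = 31.0 fm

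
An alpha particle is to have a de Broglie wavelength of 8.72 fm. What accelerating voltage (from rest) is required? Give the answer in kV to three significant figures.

V = 1360 kV

p = h/λ = 6.626 × 10⁻³⁴ / 8.720 × 10⁻¹⁵ = 7.599 × 10⁻²⁰ kg·m/s.
KE = p²/(2m) = 4.345 × 10⁻¹³ J.
V = KE/2e = 4.345 × 10⁻¹³ / (2 × 1.602 × 10⁻¹⁹) = 1360 kV.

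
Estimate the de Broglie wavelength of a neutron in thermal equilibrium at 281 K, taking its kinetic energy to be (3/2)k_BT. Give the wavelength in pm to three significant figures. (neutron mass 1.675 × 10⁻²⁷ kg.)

KE = (3/2)k_BT = 1.5 × 1.381 × 10⁻²³ × 281 = 5.821 × 10⁻²¹ J.
p = √(2mKE) = √(2 × 1.675 × 10⁻²⁷ × 5.821 × 10⁻²¹) = 4.416 × 10⁻²⁴ kg·m/s.
λ = h/p = 1.50 × 10⁻¹⁰ m = 150 pm.

λ = 150 pm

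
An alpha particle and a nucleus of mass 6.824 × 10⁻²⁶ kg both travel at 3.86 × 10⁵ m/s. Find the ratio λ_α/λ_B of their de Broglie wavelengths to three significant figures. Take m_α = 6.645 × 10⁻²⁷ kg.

At fixed v, p = mv so λ = h/(mv) ∝ 1/m.
λ_α/λ_B = m_B/m_α = 6.824 × 10⁻²⁶/6.645 × 10⁻²⁷ = 10.3.

λ_α/λ_B = 10.3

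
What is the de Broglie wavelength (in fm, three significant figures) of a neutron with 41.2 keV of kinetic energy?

λ = 141 fm

KE = 41.2 keV = 6.600 × 10⁻¹⁵ J.
p = √(2mKE) = √(2 × 1.675 × 10⁻²⁷ × 6.600 × 10⁻¹⁵) = 4.702 × 10⁻²¹ kg·m/s.
λ = h/p = 6.626 × 10⁻³⁴ / 4.702 × 10⁻²¹ = 1.41 × 10⁻¹³ m = 141 fm.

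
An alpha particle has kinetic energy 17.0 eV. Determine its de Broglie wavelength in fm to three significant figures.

KE = 17.0 eV = 2.723 × 10⁻¹⁸ J.
p = √(2mKE) = √(2 × 6.645 × 10⁻²⁷ × 2.723 × 10⁻¹⁸) = 1.902 × 10⁻²² kg·m/s.
λ = h/p = 6.626 × 10⁻³⁴ / 1.902 × 10⁻²² = 3.48 × 10⁻¹² m = 3480 fm.

λ = 3480 fm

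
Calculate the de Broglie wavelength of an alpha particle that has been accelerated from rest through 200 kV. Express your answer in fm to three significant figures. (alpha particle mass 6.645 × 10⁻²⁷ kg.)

λ = 22.7 fm

KE = 2eV = 2 × 1.602 × 10⁻¹⁹ × 2.000 × 10⁵ = 6.408 × 10⁻¹⁴ J.
p = √(2mKE) = √(2 × 6.645 × 10⁻²⁷ × 6.408 × 10⁻¹⁴) = 2.918 × 10⁻²⁰ kg·m/s.
λ = h/p = 6.626 × 10⁻³⁴ / 2.918 × 10⁻²⁰ = 2.27 × 10⁻¹⁴ m = 22.7 fm.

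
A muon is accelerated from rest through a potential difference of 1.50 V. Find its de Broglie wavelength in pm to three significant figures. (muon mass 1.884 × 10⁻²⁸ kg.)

KE = eV = 1.602 × 10⁻¹⁹ × 1.500 = 2.403 × 10⁻¹⁹ J.
p = √(2mKE) = √(2 × 1.884 × 10⁻²⁸ × 2.403 × 10⁻¹⁹) = 9.516 × 10⁻²⁴ kg·m/s.
λ = h/p = 6.626 × 10⁻³⁴ / 9.516 × 10⁻²⁴ = 6.96 × 10⁻¹¹ m = 69.6 pm.

λ = 69.6 pm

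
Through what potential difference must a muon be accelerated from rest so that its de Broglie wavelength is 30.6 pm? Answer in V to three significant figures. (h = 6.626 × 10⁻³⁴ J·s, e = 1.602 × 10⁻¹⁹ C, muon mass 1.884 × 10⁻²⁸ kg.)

V = 7.77 V

p = h/λ = 6.626 × 10⁻³⁴ / 3.060 × 10⁻¹¹ = 2.165 × 10⁻²³ kg·m/s.
KE = p²/(2m) = 1.244 × 10⁻¹⁸ J.
V = KE/e = 1.244 × 10⁻¹⁸ / (1.602 × 10⁻¹⁹) = 7.77 V.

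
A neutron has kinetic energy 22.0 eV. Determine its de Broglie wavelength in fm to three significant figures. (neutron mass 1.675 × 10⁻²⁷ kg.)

λ = 6100 fm

KE = 22.0 eV = 3.524 × 10⁻¹⁸ J.
p = √(2mKE) = √(2 × 1.675 × 10⁻²⁷ × 3.524 × 10⁻¹⁸) = 1.087 × 10⁻²² kg·m/s.
λ = h/p = 6.626 × 10⁻³⁴ / 1.087 × 10⁻²² = 6.10 × 10⁻¹² m = 6100 fm.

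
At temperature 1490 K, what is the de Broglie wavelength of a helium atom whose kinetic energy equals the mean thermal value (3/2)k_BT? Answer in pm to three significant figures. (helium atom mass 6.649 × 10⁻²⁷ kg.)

KE = (3/2)k_BT = 1.5 × 1.381 × 10⁻²³ × 1490 = 3.087 × 10⁻²⁰ J.
p = √(2mKE) = √(2 × 6.649 × 10⁻²⁷ × 3.087 × 10⁻²⁰) = 2.026 × 10⁻²³ kg·m/s.
λ = h/p = 3.27 × 10⁻¹¹ m = 32.7 pm.

λ = 32.7 pm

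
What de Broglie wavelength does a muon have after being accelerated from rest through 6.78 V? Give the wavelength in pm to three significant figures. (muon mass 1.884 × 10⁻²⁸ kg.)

KE = eV = 1.602 × 10⁻¹⁹ × 6.780 = 1.086 × 10⁻¹⁸ J.
p = √(2mKE) = √(2 × 1.884 × 10⁻²⁸ × 1.086 × 10⁻¹⁸) = 2.023 × 10⁻²³ kg·m/s.
λ = h/p = 6.626 × 10⁻³⁴ / 2.023 × 10⁻²³ = 3.28 × 10⁻¹¹ m = 32.8 pm.

λ = 32.8 pm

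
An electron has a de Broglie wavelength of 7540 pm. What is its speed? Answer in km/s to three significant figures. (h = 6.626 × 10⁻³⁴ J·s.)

p = h/λ = 6.626 × 10⁻³⁴ / 7.540 × 10⁻⁹ = 8.788 × 10⁻²⁶ kg·m/s.
v = p/m = 8.788 × 10⁻²⁶ / 9.109 × 10⁻³¹ = 9.65 × 10⁴ m/s = 96.5 km/s.

v = 96.5 km/s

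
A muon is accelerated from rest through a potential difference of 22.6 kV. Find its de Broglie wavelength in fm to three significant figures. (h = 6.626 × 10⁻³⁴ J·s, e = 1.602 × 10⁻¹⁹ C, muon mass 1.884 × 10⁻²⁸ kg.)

KE = eV = 1.602 × 10⁻¹⁹ × 2.260 × 10⁴ = 3.621 × 10⁻¹⁵ J.
p = √(2mKE) = √(2 × 1.884 × 10⁻²⁸ × 3.621 × 10⁻¹⁵) = 1.168 × 10⁻²¹ kg·m/s.
λ = h/p = 6.626 × 10⁻³⁴ / 1.168 × 10⁻²¹ = 5.67 × 10⁻¹³ m = 567 fm.

λ = 567 fm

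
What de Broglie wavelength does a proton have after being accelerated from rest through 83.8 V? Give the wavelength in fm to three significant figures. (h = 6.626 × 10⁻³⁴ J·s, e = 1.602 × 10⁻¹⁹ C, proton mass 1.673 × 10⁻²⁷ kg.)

KE = eV = 1.602 × 10⁻¹⁹ × 83.80 = 1.342 × 10⁻¹⁷ J.
p = √(2mKE) = √(2 × 1.673 × 10⁻²⁷ × 1.342 × 10⁻¹⁷) = 2.119 × 10⁻²² kg·m/s.
λ = h/p = 6.626 × 10⁻³⁴ / 2.119 × 10⁻²² = 3.13 × 10⁻¹² m = 3130 fm.

λ = 3130 fm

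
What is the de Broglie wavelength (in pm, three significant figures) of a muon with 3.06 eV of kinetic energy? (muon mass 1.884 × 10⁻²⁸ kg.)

KE = 3.06 eV = 4.902 × 10⁻¹⁹ J.
p = √(2mKE) = √(2 × 1.884 × 10⁻²⁸ × 4.902 × 10⁻¹⁹) = 1.359 × 10⁻²³ kg·m/s.
λ = h/p = 6.626 × 10⁻³⁴ / 1.359 × 10⁻²³ = 4.88 × 10⁻¹¹ m = 48.8 pm.

λ = 48.8 pm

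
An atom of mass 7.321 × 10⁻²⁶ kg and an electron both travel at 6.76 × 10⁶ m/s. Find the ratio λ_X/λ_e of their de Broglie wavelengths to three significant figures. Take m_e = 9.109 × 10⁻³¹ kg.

λ_X/λ_e = 1.24 × 10⁻⁵

At fixed v, p = mv so λ = h/(mv) ∝ 1/m.
λ_X/λ_e = m_e/m_X = 9.109 × 10⁻³¹/7.321 × 10⁻²⁶ = 1.24 × 10⁻⁵.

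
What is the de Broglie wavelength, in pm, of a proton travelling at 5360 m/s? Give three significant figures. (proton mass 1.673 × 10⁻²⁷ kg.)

λ = 73.9 pm

p = mv = 1.673 × 10⁻²⁷ × 5360 = 8.967 × 10⁻²⁴ kg·m/s.
λ = h/p = 6.626 × 10⁻³⁴ / 8.967 × 10⁻²⁴ = 7.39 × 10⁻¹¹ m = 73.9 pm.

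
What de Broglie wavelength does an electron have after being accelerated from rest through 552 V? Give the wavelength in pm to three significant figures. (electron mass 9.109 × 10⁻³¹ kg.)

λ = 52.2 pm

KE = eV = 1.602 × 10⁻¹⁹ × 552.0 = 8.843 × 10⁻¹⁷ J.
p = √(2mKE) = √(2 × 9.109 × 10⁻³¹ × 8.843 × 10⁻¹⁷) = 1.269 × 10⁻²³ kg·m/s.
λ = h/p = 6.626 × 10⁻³⁴ / 1.269 × 10⁻²³ = 5.22 × 10⁻¹¹ m = 52.2 pm.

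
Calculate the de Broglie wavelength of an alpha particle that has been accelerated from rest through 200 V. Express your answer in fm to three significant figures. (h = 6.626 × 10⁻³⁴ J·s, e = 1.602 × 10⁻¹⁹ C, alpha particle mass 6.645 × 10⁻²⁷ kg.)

λ = 718 fm

KE = 2eV = 2 × 1.602 × 10⁻¹⁹ × 200.0 = 6.408 × 10⁻¹⁷ J.
p = √(2mKE) = √(2 × 6.645 × 10⁻²⁷ × 6.408 × 10⁻¹⁷) = 9.228 × 10⁻²² kg·m/s.
λ = h/p = 6.626 × 10⁻³⁴ / 9.228 × 10⁻²² = 7.18 × 10⁻¹³ m = 718 fm.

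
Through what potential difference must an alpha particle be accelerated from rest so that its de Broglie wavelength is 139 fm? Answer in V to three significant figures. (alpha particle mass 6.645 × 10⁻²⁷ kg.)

V = 5340 V

p = h/λ = 6.626 × 10⁻³⁴ / 1.390 × 10⁻¹³ = 4.767 × 10⁻²¹ kg·m/s.
KE = p²/(2m) = 1.710 × 10⁻¹⁵ J.
V = KE/2e = 1.710 × 10⁻¹⁵ / (2 × 1.602 × 10⁻¹⁹) = 5340 V.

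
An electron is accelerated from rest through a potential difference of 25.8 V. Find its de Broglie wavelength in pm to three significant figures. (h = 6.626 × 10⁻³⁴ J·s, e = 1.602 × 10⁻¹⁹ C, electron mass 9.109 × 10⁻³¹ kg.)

KE = eV = 1.602 × 10⁻¹⁹ × 25.80 = 4.133 × 10⁻¹⁸ J.
p = √(2mKE) = √(2 × 9.109 × 10⁻³¹ × 4.133 × 10⁻¹⁸) = 2.744 × 10⁻²⁴ kg·m/s.
λ = h/p = 6.626 × 10⁻³⁴ / 2.744 × 10⁻²⁴ = 2.41 × 10⁻¹⁰ m = 241 pm.

λ = 241 pm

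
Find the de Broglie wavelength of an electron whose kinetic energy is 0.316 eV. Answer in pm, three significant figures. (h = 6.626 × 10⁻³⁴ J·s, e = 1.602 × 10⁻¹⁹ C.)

λ = 2180 pm

KE = 0.316 eV = 5.062 × 10⁻²⁰ J.
p = √(2mKE) = √(2 × 9.109 × 10⁻³¹ × 5.062 × 10⁻²⁰) = 3.037 × 10⁻²⁵ kg·m/s.
λ = h/p = 6.626 × 10⁻³⁴ / 3.037 × 10⁻²⁵ = 2.18 × 10⁻⁹ m = 2180 pm.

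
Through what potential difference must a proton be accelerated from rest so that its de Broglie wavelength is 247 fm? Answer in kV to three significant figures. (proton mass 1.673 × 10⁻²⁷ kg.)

V = 13.4 kV

p = h/λ = 6.626 × 10⁻³⁴ / 2.470 × 10⁻¹³ = 2.683 × 10⁻²¹ kg·m/s.
KE = p²/(2m) = 2.151 × 10⁻¹⁵ J.
V = KE/e = 2.151 × 10⁻¹⁵ / (1.602 × 10⁻¹⁹) = 13.4 kV.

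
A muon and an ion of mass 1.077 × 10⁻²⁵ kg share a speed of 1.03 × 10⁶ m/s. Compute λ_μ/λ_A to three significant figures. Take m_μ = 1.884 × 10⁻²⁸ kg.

At fixed v, p = mv so λ = h/(mv) ∝ 1/m.
λ_μ/λ_A = m_A/m_μ = 1.077 × 10⁻²⁵/1.884 × 10⁻²⁸ = 572.

λ_μ/λ_A = 572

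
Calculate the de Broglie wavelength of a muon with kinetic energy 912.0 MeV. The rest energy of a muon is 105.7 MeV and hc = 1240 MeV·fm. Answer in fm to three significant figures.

Total energy E = KE + m₀c² = 912.0 + 105.7 = 1017.7 MeV.
(pc)² = E² − (m₀c²)² = (1017.7)² − (105.7)² = 1.025 × 10⁶ MeV², so pc = 1012 MeV.
λ = hc/(pc) = 1240 MeV·fm / 1012 MeV = 1.23 fm.

λ = 1.23 fm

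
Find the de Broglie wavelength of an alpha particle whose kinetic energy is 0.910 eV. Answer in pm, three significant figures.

KE = 0.910 eV = 1.458 × 10⁻¹⁹ J.
p = √(2mKE) = √(2 × 6.645 × 10⁻²⁷ × 1.458 × 10⁻¹⁹) = 4.402 × 10⁻²³ kg·m/s.
λ = h/p = 6.626 × 10⁻³⁴ / 4.402 × 10⁻²³ = 1.51 × 10⁻¹¹ m = 15.1 pm.

λ = 15.1 pm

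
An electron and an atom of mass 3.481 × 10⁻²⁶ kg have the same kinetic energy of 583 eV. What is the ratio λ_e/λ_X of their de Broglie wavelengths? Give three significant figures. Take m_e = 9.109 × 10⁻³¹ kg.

At fixed KE, p = √(2mKE) so λ = h/p ∝ 1/√m.
λ_e/λ_X = √(m_X/m_e) = √(3.481 × 10⁻²⁶/9.109 × 10⁻³¹) = √(3.821 × 10⁴) = 195.

λ_e/λ_X = 195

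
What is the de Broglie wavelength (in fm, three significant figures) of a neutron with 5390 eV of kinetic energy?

KE = 5390 eV = 8.635 × 10⁻¹⁶ J.
p = √(2mKE) = √(2 × 1.675 × 10⁻²⁷ × 8.635 × 10⁻¹⁶) = 1.701 × 10⁻²¹ kg·m/s.
λ = h/p = 6.626 × 10⁻³⁴ / 1.701 × 10⁻²¹ = 3.90 × 10⁻¹³ m = 390 fm.

λ = 390 fm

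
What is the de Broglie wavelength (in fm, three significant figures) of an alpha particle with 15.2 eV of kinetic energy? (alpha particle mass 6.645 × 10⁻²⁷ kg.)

KE = 15.2 eV = 2.435 × 10⁻¹⁸ J.
p = √(2mKE) = √(2 × 6.645 × 10⁻²⁷ × 2.435 × 10⁻¹⁸) = 1.799 × 10⁻²² kg·m/s.
λ = h/p = 6.626 × 10⁻³⁴ / 1.799 × 10⁻²² = 3.68 × 10⁻¹² m = 3680 fm.

λ = 3680 fm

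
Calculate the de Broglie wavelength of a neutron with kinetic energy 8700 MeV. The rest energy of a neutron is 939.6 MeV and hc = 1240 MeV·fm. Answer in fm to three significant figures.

Total energy E = KE + m₀c² = 8700 + 939.6 = 9639.6 MeV.
(pc)² = E² − (m₀c²)² = (9639.6)² − (939.6)² = 9.204 × 10⁷ MeV², so pc = 9594 MeV.
λ = hc/(pc) = 1240 MeV·fm / 9594 MeV = 0.129 fm.

λ = 0.129 fm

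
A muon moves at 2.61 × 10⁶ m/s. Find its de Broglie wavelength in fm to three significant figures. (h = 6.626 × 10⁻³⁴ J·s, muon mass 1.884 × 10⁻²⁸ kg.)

p = mv = 1.884 × 10⁻²⁸ × 2.61 × 10⁶ = 4.917 × 10⁻²² kg·m/s.
λ = h/p = 6.626 × 10⁻³⁴ / 4.917 × 10⁻²² = 1.35 × 10⁻¹² m = 1350 fm.

λ = 1350 fm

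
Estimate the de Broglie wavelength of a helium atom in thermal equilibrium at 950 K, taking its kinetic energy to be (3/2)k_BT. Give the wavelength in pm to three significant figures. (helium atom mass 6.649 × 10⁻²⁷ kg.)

KE = (3/2)k_BT = 1.5 × 1.381 × 10⁻²³ × 950 = 1.968 × 10⁻²⁰ J.
p = √(2mKE) = √(2 × 6.649 × 10⁻²⁷ × 1.968 × 10⁻²⁰) = 1.618 × 10⁻²³ kg·m/s.
λ = h/p = 4.10 × 10⁻¹¹ m = 41.0 pm.

λ = 41.0 pm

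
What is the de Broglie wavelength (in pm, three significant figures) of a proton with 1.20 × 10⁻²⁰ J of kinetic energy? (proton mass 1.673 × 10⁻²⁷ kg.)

λ = 105 pm

p = √(2mKE) = √(2 × 1.673 × 10⁻²⁷ × 1.200 × 10⁻²⁰) = 6.337 × 10⁻²⁴ kg·m/s.
λ = h/p = 6.626 × 10⁻³⁴ / 6.337 × 10⁻²⁴ = 1.05 × 10⁻¹⁰ m = 105 pm.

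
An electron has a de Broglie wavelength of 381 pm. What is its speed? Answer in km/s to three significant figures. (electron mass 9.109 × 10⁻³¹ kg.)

p = h/λ = 6.626 × 10⁻³⁴ / 3.810 × 10⁻¹⁰ = 1.739 × 10⁻²⁴ kg·m/s.
v = p/m = 1.739 × 10⁻²⁴ / 9.109 × 10⁻³¹ = 1.91 × 10⁶ m/s = 1910 km/s.

v = 1910 km/s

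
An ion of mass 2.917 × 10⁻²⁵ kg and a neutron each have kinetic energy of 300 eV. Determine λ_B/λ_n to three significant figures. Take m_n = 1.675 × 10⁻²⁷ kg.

λ_B/λ_n = 0.0758

At fixed KE, p = √(2mKE) so λ = h/p ∝ 1/√m.
λ_B/λ_n = √(m_n/m_B) = √(1.675 × 10⁻²⁷/2.917 × 10⁻²⁵) = √(5.742 × 10⁻³) = 0.0758.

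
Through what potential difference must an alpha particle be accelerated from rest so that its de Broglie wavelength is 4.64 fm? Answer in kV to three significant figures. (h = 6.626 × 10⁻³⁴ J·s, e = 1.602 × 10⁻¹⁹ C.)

p = h/λ = 6.626 × 10⁻³⁴ / 4.640 × 10⁻¹⁵ = 1.428 × 10⁻¹⁹ kg·m/s.
KE = p²/(2m) = 1.534 × 10⁻¹² J.
V = KE/2e = 1.534 × 10⁻¹² / (2 × 1.602 × 10⁻¹⁹) = 4790 kV.

V = 4790 kV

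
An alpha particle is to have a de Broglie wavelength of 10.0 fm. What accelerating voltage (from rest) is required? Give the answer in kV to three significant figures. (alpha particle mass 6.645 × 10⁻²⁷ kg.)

V = 1030 kV

p = h/λ = 6.626 × 10⁻³⁴ / 1.000 × 10⁻¹⁴ = 6.626 × 10⁻²⁰ kg·m/s.
KE = p²/(2m) = 3.304 × 10⁻¹³ J.
V = KE/2e = 3.304 × 10⁻¹³ / (2 × 1.602 × 10⁻¹⁹) = 1030 kV.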